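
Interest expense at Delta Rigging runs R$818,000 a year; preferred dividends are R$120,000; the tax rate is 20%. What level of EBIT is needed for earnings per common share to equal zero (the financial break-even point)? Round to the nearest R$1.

Grossing the preferred dividend up to pre-tax terms: R$120,000 / (1 − 0.20) = R$150,000.00.
EPS = 0 when EBIT covers interest plus the pre-tax preferred burden: R$818,000 + R$150,000.00 = R$968,000.00.

R$968,000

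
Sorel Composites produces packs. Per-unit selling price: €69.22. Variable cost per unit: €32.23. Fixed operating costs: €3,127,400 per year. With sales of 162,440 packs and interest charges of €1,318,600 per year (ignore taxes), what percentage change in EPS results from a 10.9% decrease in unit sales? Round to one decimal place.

At 162,440 units, contribution = 162,440 × €36.99 = €6,008,655.60.
EBIT = €6,008,655.60 − €3,127,400 = €2,881,255.60.
Interest = €1,318,600.00, so EBIT − I = €1,562,655.60.
DCL = total CM / (EBIT − I) = €6,008,655.60 / €1,562,655.60 = 3.8452.
EPS therefore changes by 3.8452 × (-10.9%) = -41.9%.

-41.9%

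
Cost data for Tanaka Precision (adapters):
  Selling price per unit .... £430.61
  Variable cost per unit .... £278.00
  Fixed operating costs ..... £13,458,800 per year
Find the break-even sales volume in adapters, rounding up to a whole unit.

88,191 adapters

Unit CM = price − variable cost = £430.61 − £278.00 = £152.61.
Break-even volume = fixed costs ÷ CM per unit = £13,458,800 ÷ £152.61 = 88,190.81, so 88,191 adapters.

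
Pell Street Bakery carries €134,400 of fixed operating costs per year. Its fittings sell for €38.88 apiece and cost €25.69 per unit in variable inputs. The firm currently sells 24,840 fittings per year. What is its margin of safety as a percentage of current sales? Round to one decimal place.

59.0%

Unit CM = price − variable cost = €38.88 − €25.69 = €13.19. Break-even units = €134,400 ÷ €13.19 = 10,189.54; break-even revenue = 10,189.54 × €38.88 = €396,169.22.
Actual sales revenue = 24,840 × €38.88 = €965,779.20.
Margin of safety = (€965,779.20 − €396,169.22) ÷ €965,779.20 = 59.0%.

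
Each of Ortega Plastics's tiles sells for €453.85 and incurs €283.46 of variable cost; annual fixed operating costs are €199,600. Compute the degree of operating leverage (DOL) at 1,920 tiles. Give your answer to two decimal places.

Contribution at this volume is 1,920 × €170.39 = €327,148.80.
EBIT = €327,148.80 − €199,600 = €127,548.80.
Degree of operating leverage = €327,148.80 / €127,548.80 = 2.5649.

2.56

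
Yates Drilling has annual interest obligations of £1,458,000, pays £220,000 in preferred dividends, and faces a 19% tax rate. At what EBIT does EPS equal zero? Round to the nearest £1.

£1,729,605

Grossing the preferred dividend up to pre-tax terms: £220,000 / (1 − 0.19) = £271,604.94.
Financial break-even EBIT = interest + D_p ÷ (1 − t) = £1,458,000 + £271,604.94 = £1,729,604.94.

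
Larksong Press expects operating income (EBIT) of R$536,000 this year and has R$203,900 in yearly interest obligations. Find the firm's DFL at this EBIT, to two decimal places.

Interest = R$203,900.00.
DFL = EBIT ÷ (EBIT − I) = R$536,000 ÷ (R$536,000 − R$203,900.00) = R$536,000 ÷ R$332,100.00 = 1.6140.

1.61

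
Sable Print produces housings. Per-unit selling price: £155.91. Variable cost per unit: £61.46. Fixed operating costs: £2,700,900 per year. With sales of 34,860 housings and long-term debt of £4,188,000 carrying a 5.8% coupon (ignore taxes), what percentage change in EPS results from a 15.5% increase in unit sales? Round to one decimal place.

Contribution at this volume is 34,860 × £94.45 = £3,292,527.00.
EBIT = £3,292,527.00 − £2,700,900 = £591,627.00.
Interest = £242,904.00, so EBIT − I = £348,723.00.
DCL = total CM / (EBIT − I) = £3,292,527.00 / £348,723.00 = 9.4417.
EPS therefore changes by 9.4417 × (+15.5%) = +146.3%.

+146.3%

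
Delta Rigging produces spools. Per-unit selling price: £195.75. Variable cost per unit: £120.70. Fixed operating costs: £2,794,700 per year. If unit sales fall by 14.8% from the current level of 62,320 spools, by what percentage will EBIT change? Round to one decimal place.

-36.8%

At 62,320 units, contribution = 62,320 × £75.05 = £4,677,116.00.
Operating income = contribution − fixed costs = £4,677,116.00 − £2,794,700 = £1,882,416.00.
DOL = contribution ÷ EBIT = £4,677,116.00 ÷ £1,882,416.00 = 2.4846.
%ΔEBIT = DOL × %ΔSales = 2.4846 × -14.8% = -36.8%.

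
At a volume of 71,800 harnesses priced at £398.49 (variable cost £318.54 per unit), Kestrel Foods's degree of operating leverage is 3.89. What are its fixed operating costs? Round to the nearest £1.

£4,264,726

Total contribution margin = 71,800 × £79.95 = £5,740,410.00.
DOL = contribution / EBIT, so EBIT = £5,740,410.00 / 3.89 = £1,475,683.80.
Fixed costs = CM − EBIT = £5,740,410.00 − £1,475,683.80 = £4,264,726.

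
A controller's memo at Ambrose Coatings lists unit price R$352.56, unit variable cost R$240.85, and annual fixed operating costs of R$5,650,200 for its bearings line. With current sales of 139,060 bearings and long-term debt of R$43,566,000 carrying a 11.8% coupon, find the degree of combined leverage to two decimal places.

Contribution at this volume is 139,060 × R$111.71 = R$15,534,392.60.
Operating income = contribution − fixed costs = R$15,534,392.60 − R$5,650,200 = R$9,884,192.60. Interest = R$5,140,788.00, so EBIT − I = R$4,743,404.60.
Degree of total leverage = total CM / (EBIT − interest) = R$15,534,392.60 / R$4,743,404.60 = 3.2749.

3.27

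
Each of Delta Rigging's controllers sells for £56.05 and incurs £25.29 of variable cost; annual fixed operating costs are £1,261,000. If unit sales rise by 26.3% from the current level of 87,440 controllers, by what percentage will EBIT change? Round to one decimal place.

Total contribution margin = 87,440 × £30.76 = £2,689,654.40.
Operating income = contribution − fixed costs = £2,689,654.40 − £1,261,000 = £1,428,654.40.
DOL = contribution ÷ EBIT = £2,689,654.40 ÷ £1,428,654.40 = 1.8826.
So EBIT moves 1.8826 × (+26.3%) = +49.5%.

+49.5%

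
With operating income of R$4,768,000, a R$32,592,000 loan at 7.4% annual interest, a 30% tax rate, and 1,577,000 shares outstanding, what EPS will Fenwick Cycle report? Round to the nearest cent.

Pre-tax income = R$4,768,000 − R$2,411,808.00 = R$2,356,192.00.
Net income = R$2,356,192.00 × (1 − 0.30) = R$1,649,334.40.
EPS = R$1,649,334.40 ÷ 1,577,000 = R$1.05.

R$1.05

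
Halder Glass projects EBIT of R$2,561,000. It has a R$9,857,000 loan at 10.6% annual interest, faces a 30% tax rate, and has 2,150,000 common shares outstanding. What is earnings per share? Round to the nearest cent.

Pre-tax income = R$2,561,000 − R$1,044,842.00 = R$1,516,158.00.
Net income = R$1,516,158.00 × (1 − 0.30) = R$1,061,310.60.
EPS = R$1,061,310.60 ÷ 2,150,000 = R$0.49.

R$0.49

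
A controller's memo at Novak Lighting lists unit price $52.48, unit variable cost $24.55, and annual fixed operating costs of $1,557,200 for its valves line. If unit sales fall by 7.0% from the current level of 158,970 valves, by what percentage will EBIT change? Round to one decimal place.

Contribution at this volume is 158,970 × $27.93 = $4,440,032.10.
Subtracting fixed costs: EBIT = $4,440,032.10 − $1,557,200 = $2,882,832.10.
DOL = contribution ÷ EBIT = $4,440,032.10 ÷ $2,882,832.10 = 1.5402.
%ΔEBIT = DOL × %ΔSales = 1.5402 × -7.0% = -10.8%.

-10.8%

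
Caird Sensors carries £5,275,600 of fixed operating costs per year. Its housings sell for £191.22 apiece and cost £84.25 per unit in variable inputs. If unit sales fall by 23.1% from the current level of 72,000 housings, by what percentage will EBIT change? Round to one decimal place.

Contribution at this volume is 72,000 × £106.97 = £7,701,840.00.
Subtracting fixed costs: EBIT = £7,701,840.00 − £5,275,600 = £2,426,240.00.
Degree of operating leverage = £7,701,840.00 / £2,426,240.00 = 3.1744.
Operating income changes by 3.1744 × -23.1% = -73.3%.

-73.3%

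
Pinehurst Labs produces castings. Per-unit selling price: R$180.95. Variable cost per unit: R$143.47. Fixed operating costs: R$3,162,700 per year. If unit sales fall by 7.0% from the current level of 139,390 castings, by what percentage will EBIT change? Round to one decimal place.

-17.7%

Contribution at this volume is 139,390 × R$37.48 = R$5,224,337.20.
EBIT = R$5,224,337.20 − R$3,162,700 = R$2,061,637.20.
Degree of operating leverage = R$5,224,337.20 / R$2,061,637.20 = 2.5341.
So EBIT moves 2.5341 × (-7.0%) = -17.7%.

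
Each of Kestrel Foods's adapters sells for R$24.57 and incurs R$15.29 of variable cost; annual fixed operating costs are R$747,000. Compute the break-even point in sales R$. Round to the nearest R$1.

R$1,977,779

Contribution margin per unit = R$24.57 − R$15.29 = R$9.28, a CM ratio of R$9.28 ÷ R$24.57 = 0.3777.
Break-even sales = FC ÷ CM ratio = R$747,000 × R$24.57 / R$9.28 = R$1,977,779.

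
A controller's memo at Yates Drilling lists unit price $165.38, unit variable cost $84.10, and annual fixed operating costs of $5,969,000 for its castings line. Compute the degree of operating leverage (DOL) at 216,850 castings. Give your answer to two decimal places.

Contribution at this volume is 216,850 × $81.28 = $17,625,568.00.
EBIT = $17,625,568.00 − $5,969,000 = $11,656,568.00.
Degree of operating leverage = $17,625,568.00 / $11,656,568.00 = 1.5121.

1.51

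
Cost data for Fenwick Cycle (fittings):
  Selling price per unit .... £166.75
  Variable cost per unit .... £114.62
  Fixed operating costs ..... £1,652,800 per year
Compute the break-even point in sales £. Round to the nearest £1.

CM per unit = £166.75 − £114.62 = £52.13; CM ratio = £52.13 / £166.75 = 0.3126.
Break-even revenue = fixed costs × price ÷ CM = £1,652,800 × £166.75 ÷ £52.13 = £5,286,867.

£5,286,867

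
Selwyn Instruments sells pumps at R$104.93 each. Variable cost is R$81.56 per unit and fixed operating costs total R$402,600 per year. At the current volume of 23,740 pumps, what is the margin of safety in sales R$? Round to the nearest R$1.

Contribution margin per unit = R$104.93 − R$81.56 = R$23.37. Break-even units = R$402,600 ÷ R$23.37 = 17,227.21; break-even revenue = 17,227.21 × R$104.93 = R$1,807,651.60.
Current sales = 23,740 × R$104.93 = R$2,491,038.20.
Margin of safety = R$2,491,038.20 − R$1,807,651.60 = R$683,387.

R$683,387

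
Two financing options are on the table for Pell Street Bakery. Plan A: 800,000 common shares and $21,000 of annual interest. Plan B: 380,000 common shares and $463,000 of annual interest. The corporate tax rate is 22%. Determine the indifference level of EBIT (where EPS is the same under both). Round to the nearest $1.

$862,905

At indifference, (EBIT − 21,000)(1 − t)/800,000 = (EBIT − 463,000)(1 − t)/380,000.
The (1 − t) factor cancels: (EBIT − 21,000) × 380,000 = (EBIT − 463,000) × 800,000.
Solving, EBIT = (463,000·800,000 − 21,000·380,000) / (800,000 − 380,000) = 362,420,000,000 / 420,000 = 862,904.76.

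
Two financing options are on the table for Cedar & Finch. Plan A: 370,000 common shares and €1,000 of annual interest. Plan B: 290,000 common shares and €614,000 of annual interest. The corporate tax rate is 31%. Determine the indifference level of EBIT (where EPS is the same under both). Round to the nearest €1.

€2,836,125

At indifference, (EBIT − 1,000)(1 − t)/370,000 = (EBIT − 614,000)(1 − t)/290,000.
The (1 − t) factor cancels: (EBIT − 1,000) × 290,000 = (EBIT − 614,000) × 370,000.
EBIT × (370,000 − 290,000) = 614,000 × 370,000 − 1,000 × 290,000 = 226,890,000,000, so EBIT = 226,890,000,000 ÷ 80,000 = 2,836,125.00.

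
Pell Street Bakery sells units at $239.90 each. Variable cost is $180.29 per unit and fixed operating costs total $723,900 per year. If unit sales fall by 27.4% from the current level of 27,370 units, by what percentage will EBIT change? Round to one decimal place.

-49.3%

Total contribution margin = 27,370 × $59.61 = $1,631,525.70.
Operating income = contribution − fixed costs = $1,631,525.70 − $723,900 = $907,625.70.
So DOL = total CM / EBIT = $1,631,525.70 / $907,625.70 = 1.7976.
So EBIT moves 1.7976 × (-27.4%) = -49.3%.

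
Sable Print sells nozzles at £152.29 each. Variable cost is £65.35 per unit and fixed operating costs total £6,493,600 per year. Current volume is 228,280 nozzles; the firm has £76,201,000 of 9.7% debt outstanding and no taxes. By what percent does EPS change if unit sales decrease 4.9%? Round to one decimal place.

At 228,280 units, contribution = 228,280 × £86.94 = £19,846,663.20.
EBIT = £19,846,663.20 − £6,493,600 = £13,353,063.20.
Interest = £7,391,497.00, so EBIT − I = £5,961,566.20.
Degree of combined leverage = contribution ÷ (EBIT − I) = £19,846,663.20 ÷ £5,961,566.20 = 3.3291.
EPS therefore changes by 3.3291 × (-4.9%) = -16.3%.

-16.3%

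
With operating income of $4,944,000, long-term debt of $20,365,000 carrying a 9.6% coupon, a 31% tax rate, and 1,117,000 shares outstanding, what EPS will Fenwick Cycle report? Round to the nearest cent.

Pre-tax income = $4,944,000 − $1,955,040.00 = $2,988,960.00.
Net income = $2,988,960.00 × (1 − 0.31) = $2,062,382.40.
Per share: $2,062,382.40 / 1,117,000 shares = $1.85.

$1.85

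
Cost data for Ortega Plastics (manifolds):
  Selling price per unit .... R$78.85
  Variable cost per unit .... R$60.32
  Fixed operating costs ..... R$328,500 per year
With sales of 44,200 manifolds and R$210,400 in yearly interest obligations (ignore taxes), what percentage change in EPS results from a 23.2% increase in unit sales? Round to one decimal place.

+67.8%

Total contribution margin = 44,200 × R$18.53 = R$819,026.00.
EBIT = R$819,026.00 − R$328,500 = R$490,526.00.
After interest of R$210,400.00, pre-tax earnings = R$280,126.00.
Degree of combined leverage = contribution ÷ (EBIT − I) = R$819,026.00 ÷ R$280,126.00 = 2.9238.
EPS therefore changes by 2.9238 × (+23.2%) = +67.8%.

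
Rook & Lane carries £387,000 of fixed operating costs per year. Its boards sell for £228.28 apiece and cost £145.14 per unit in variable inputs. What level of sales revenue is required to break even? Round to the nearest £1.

£1,062,598

CM per unit = £228.28 − £145.14 = £83.14; CM ratio = £83.14 / £228.28 = 0.3642.
Break-even sales = FC ÷ CM ratio = £387,000 × £228.28 / £83.14 = £1,062,598.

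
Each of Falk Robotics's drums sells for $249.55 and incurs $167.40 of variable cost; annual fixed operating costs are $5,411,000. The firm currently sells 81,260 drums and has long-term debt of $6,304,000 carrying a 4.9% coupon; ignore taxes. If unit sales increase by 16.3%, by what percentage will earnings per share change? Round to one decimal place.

+113.9%

Contribution at this volume is 81,260 × $82.15 = $6,675,509.00.
EBIT = $6,675,509.00 − $5,411,000 = $1,264,509.00.
Interest = $308,896.00, so EBIT − I = $955,613.00.
Degree of combined leverage = contribution ÷ (EBIT − I) = $6,675,509.00 ÷ $955,613.00 = 6.9856.
EPS therefore changes by 6.9856 × (+16.3%) = +113.9%.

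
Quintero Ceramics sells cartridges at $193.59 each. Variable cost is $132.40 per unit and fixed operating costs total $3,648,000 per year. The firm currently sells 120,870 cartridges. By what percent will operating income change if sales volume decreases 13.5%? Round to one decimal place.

Total contribution margin = 120,870 × $61.19 = $7,396,035.30.
EBIT = $7,396,035.30 − $3,648,000 = $3,748,035.30.
DOL = contribution ÷ EBIT = $7,396,035.30 ÷ $3,748,035.30 = 1.9733.
%ΔEBIT = DOL × %ΔSales = 1.9733 × -13.5% = -26.6%.

-26.6%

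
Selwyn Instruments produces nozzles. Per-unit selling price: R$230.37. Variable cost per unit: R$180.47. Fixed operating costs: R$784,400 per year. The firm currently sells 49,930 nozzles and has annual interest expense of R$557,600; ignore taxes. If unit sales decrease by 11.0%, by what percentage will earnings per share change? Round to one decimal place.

At 49,930 units, contribution = 49,930 × R$49.90 = R$2,491,507.00.
EBIT = R$2,491,507.00 − R$784,400 = R$1,707,107.00.
Interest = R$557,600.00, so EBIT − I = R$1,149,507.00.
Degree of combined leverage = contribution ÷ (EBIT − I) = R$2,491,507.00 ÷ R$1,149,507.00 = 2.1675.
EPS therefore changes by 2.1675 × (-11.0%) = -23.8%.

-23.8%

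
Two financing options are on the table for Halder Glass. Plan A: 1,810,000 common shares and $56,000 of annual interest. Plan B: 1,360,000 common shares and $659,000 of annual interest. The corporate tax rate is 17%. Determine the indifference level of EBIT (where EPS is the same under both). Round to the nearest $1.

At indifference, (EBIT − 56,000)(1 − t)/1,810,000 = (EBIT − 659,000)(1 − t)/1,360,000.
The (1 − t) factor cancels: (EBIT − 56,000) × 1,360,000 = (EBIT − 659,000) × 1,810,000.
EBIT × (1,810,000 − 1,360,000) = 659,000 × 1,810,000 − 56,000 × 1,360,000 = 1,116,630,000,000, so EBIT = 1,116,630,000,000 ÷ 450,000 = 2,481,400.00.

$2,481,400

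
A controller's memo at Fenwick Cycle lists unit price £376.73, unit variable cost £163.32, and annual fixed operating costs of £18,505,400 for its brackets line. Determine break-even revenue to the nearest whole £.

£32,667,351

Contribution margin per unit = £376.73 − £163.32 = £213.41, a CM ratio of £213.41 ÷ £376.73 = 0.5665.
Break-even sales = FC ÷ CM ratio = £18,505,400 × £376.73 / £213.41 = £32,667,351.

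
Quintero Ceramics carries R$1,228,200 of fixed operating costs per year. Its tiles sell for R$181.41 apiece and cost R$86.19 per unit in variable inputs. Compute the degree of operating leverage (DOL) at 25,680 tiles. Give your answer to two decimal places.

2.01

At 25,680 units, contribution = 25,680 × R$95.22 = R$2,445,249.60.
Operating income = contribution − fixed costs = R$2,445,249.60 − R$1,228,200 = R$1,217,049.60.
So DOL = total CM / EBIT = R$2,445,249.60 / R$1,217,049.60 = 2.0092.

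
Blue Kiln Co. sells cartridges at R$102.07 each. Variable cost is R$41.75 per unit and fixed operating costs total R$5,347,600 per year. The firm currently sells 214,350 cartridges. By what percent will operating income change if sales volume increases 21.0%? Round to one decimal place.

+35.8%

Total contribution margin = 214,350 × R$60.32 = R$12,929,592.00.
EBIT = R$12,929,592.00 − R$5,347,600 = R$7,581,992.00.
So DOL = total CM / EBIT = R$12,929,592.00 / R$7,581,992.00 = 1.7053.
Operating income changes by 1.7053 × +21.0% = +35.8%.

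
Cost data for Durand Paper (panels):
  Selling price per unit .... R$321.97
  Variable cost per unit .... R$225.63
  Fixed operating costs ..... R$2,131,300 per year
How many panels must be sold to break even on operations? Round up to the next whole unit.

Unit CM = price − variable cost = R$321.97 − R$225.63 = R$96.34.
Break-even volume = fixed costs ÷ CM per unit = R$2,131,300 ÷ R$96.34 = 22,122.69, so 22,123 panels.

22,123 panels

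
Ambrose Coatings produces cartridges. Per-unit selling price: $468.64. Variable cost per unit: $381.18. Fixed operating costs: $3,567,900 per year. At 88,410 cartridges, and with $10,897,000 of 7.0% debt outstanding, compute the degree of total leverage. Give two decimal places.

2.27

Total contribution margin = 88,410 × $87.46 = $7,732,338.60.
Subtracting fixed costs: EBIT = $7,732,338.60 − $3,567,900 = $4,164,438.60. Interest = $762,790.00.
DOL = $7,732,338.60 ÷ $4,164,438.60 = 1.8568; DFL = $4,164,438.60 ÷ $3,401,648.60 = 1.2242.
Combined leverage = 1.8568 × 1.2242 = 2.2731.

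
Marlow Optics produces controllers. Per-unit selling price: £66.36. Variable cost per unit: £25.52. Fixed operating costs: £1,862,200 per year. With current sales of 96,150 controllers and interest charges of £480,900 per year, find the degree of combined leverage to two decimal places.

2.48

At 96,150 units, contribution = 96,150 × £40.84 = £3,926,766.00.
Operating income = contribution − fixed costs = £3,926,766.00 − £1,862,200 = £2,064,566.00. Interest = £480,900.00.
DOL = £3,926,766.00 ÷ £2,064,566.00 = 1.9020; DFL = £2,064,566.00 ÷ £1,583,666.00 = 1.3037.
DCL = DOL × DFL = 1.9020 × 1.3037 = 2.4796.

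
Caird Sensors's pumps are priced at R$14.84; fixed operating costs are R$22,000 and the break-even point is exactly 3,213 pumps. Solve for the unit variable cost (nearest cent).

R$7.99

At break-even, FC = Q × (P − VC), so P − VC = R$22,000 ÷ 3,213 = R$6.8472.
Hence VC = price − CM = R$14.84 − R$6.8472 = R$7.99.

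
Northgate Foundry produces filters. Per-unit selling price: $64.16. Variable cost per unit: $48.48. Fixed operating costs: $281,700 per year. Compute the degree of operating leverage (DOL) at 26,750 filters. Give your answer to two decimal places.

Total contribution margin = 26,750 × $15.68 = $419,440.00.
Subtracting fixed costs: EBIT = $419,440.00 − $281,700 = $137,740.00.
DOL = contribution ÷ EBIT = $419,440.00 ÷ $137,740.00 = 3.0452.

3.05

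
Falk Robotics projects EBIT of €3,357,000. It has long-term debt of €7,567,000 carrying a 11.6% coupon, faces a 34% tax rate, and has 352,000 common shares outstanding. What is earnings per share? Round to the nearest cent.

Interest = €877,772.00, so EBT = €3,357,000 − €877,772.00 = €2,479,228.00.
After tax at 34%: net income = €2,479,228.00 × 0.66 = €1,636,290.48.
Per share: €1,636,290.48 / 352,000 shares = €4.65.

€4.65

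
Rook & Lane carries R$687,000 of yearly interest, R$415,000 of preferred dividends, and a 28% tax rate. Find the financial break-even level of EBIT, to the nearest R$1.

R$1,263,389

Grossing the preferred dividend up to pre-tax terms: R$415,000 / (1 − 0.28) = R$576,388.89.
Financial break-even EBIT = interest + D_p ÷ (1 − t) = R$687,000 + R$576,388.89 = R$1,263,388.89.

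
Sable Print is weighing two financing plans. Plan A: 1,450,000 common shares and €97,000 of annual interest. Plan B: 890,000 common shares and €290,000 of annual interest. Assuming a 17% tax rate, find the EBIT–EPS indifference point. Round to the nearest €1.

€596,732

Set EPS_A = EPS_B: (EBIT − €97,000)(1 − 0.17) ÷ 1,450,000 = (EBIT − €290,000)(1 − 0.17) ÷ 890,000.
The (1 − t) factor cancels: (EBIT − 97,000) × 890,000 = (EBIT − 290,000) × 1,450,000.
Solving, EBIT = (290,000·1,450,000 − 97,000·890,000) / (1,450,000 − 890,000) = 334,170,000,000 / 560,000 = 596,732.14.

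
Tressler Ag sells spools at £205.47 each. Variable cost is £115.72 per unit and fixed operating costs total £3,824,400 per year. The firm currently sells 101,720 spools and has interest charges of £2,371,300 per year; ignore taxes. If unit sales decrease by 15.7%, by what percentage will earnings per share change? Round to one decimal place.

At 101,720 units, contribution = 101,720 × £89.75 = £9,129,370.00.
EBIT = £9,129,370.00 − £3,824,400 = £5,304,970.00.
After interest of £2,371,300.00, pre-tax earnings = £2,933,670.00.
DCL = total CM / (EBIT − I) = £9,129,370.00 / £2,933,670.00 = 3.1119.
%ΔEPS = DCL × %ΔSales = 3.1119 × -15.7% = -48.9%.

-48.9%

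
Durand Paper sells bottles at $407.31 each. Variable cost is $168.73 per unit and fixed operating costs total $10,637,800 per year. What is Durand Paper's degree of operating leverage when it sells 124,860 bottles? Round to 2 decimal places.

At 124,860 units, contribution = 124,860 × $238.58 = $29,789,098.80.
EBIT = $29,789,098.80 − $10,637,800 = $19,151,298.80.
So DOL = total CM / EBIT = $29,789,098.80 / $19,151,298.80 = 1.5555.

1.56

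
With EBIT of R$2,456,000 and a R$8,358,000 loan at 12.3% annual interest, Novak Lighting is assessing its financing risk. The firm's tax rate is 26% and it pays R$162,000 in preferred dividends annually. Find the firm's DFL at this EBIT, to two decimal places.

Annual interest charges come to R$1,028,034.00.
Pre-tax preferred-dividend burden = R$162,000 ÷ (1 − 0.26) = R$218,918.92.
DFL = EBIT ÷ [EBIT − I − D_p/(1−t)] = R$2,456,000 ÷ [R$2,456,000 − R$1,028,034.00 − R$218,918.92] = R$2,456,000 ÷ R$1,209,047.08 = 2.0314.

2.03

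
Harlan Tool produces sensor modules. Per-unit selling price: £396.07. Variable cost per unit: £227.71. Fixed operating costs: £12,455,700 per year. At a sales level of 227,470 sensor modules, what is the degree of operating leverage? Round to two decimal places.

1.48

Total contribution margin = 227,470 × £168.36 = £38,296,849.20.
Subtracting fixed costs: EBIT = £38,296,849.20 − £12,455,700 = £25,841,149.20.
So DOL = total CM / EBIT = £38,296,849.20 / £25,841,149.20 = 1.4820.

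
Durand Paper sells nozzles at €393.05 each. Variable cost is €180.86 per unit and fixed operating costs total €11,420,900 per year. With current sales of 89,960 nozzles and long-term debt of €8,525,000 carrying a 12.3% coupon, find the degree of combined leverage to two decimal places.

At 89,960 units, contribution = 89,960 × €212.19 = €19,088,612.40.
Subtracting fixed costs: EBIT = €19,088,612.40 − €11,420,900 = €7,667,712.40. Interest = €1,048,575.00.
DOL = €19,088,612.40 ÷ €7,667,712.40 = 2.4895; DFL = €7,667,712.40 ÷ €6,619,137.40 = 1.1584.
Combined leverage = 2.4895 × 1.1584 = 2.8838.

2.88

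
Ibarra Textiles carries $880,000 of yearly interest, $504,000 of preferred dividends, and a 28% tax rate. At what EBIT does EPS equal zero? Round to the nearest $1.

Preferred dividends are paid after tax, so their pre-tax equivalent is $504,000 ÷ (1 − 0.28) = $700,000.00.
EPS = 0 when EBIT covers interest plus the pre-tax preferred burden: $880,000 + $700,000.00 = $1,580,000.00.

$1,580,000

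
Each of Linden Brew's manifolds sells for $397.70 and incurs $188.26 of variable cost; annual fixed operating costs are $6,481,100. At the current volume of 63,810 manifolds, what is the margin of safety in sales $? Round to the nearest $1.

Contribution margin per unit = $397.70 − $188.26 = $209.44. Break-even units = $6,481,100 ÷ $209.44 = 30,944.90; break-even revenue = 30,944.90 × $397.70 = $12,306,787.00.
Current sales = 63,810 × $397.70 = $25,377,237.00.
Margin of safety = $25,377,237.00 − $12,306,787.00 = $13,070,450.

$13,070,450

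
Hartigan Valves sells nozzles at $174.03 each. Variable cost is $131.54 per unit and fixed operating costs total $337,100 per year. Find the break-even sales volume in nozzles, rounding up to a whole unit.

7,934 nozzles

Contribution margin per unit = $174.03 − $131.54 = $42.49.
Units to break even: $337,100 ÷ $42.49 = 7,933.63, rounded up to 7,934.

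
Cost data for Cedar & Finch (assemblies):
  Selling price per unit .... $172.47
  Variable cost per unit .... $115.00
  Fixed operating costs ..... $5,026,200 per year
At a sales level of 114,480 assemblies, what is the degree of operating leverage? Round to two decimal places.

4.24

Total contribution margin = 114,480 × $57.47 = $6,579,165.60.
EBIT = $6,579,165.60 − $5,026,200 = $1,552,965.60.
Degree of operating leverage = $6,579,165.60 / $1,552,965.60 = 4.2365.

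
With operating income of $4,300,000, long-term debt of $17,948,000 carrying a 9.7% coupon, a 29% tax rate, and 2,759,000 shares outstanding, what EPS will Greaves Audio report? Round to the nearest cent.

$0.66

Interest = $1,740,956.00, so EBT = $4,300,000 − $1,740,956.00 = $2,559,044.00.
After tax at 29%: net income = $2,559,044.00 × 0.71 = $1,816,921.24.
EPS = $1,816,921.24 ÷ 2,759,000 = $0.66.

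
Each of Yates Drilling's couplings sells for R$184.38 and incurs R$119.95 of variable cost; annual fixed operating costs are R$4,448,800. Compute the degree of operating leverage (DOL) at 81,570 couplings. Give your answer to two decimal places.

6.51

Contribution at this volume is 81,570 × R$64.43 = R$5,255,555.10.
Operating income = contribution − fixed costs = R$5,255,555.10 − R$4,448,800 = R$806,755.10.
DOL = contribution ÷ EBIT = R$5,255,555.10 ÷ R$806,755.10 = 6.5144.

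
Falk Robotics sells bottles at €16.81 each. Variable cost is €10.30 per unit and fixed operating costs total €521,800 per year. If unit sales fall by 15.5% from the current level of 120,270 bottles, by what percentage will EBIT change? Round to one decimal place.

Total contribution margin = 120,270 × €6.51 = €782,957.70.
EBIT = €782,957.70 − €521,800 = €261,157.70.
DOL = contribution ÷ EBIT = €782,957.70 ÷ €261,157.70 = 2.9980.
%ΔEBIT = DOL × %ΔSales = 2.9980 × -15.5% = -46.5%.

-46.5%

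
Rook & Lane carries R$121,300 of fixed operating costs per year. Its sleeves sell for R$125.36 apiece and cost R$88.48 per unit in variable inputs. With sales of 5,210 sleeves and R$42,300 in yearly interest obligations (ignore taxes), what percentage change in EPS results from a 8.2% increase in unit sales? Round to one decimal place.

+55.2%

Contribution at this volume is 5,210 × R$36.88 = R$192,144.80.
Subtracting fixed costs: EBIT = R$192,144.80 − R$121,300 = R$70,844.80.
After interest of R$42,300.00, pre-tax earnings = R$28,544.80.
Degree of combined leverage = contribution ÷ (EBIT − I) = R$192,144.80 ÷ R$28,544.80 = 6.7313.
EPS therefore changes by 6.7313 × (+8.2%) = +55.2%.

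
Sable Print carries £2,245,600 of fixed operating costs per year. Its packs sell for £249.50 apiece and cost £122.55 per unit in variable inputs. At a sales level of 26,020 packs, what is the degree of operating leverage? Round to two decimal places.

Total contribution margin = 26,020 × £126.95 = £3,303,239.00.
Subtracting fixed costs: EBIT = £3,303,239.00 − £2,245,600 = £1,057,639.00.
Degree of operating leverage = £3,303,239.00 / £1,057,639.00 = 3.1232.

3.12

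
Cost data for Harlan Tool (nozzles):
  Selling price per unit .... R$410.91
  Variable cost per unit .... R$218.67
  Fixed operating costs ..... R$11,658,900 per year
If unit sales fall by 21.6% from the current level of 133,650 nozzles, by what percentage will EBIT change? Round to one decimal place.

-39.5%

At 133,650 units, contribution = 133,650 × R$192.24 = R$25,692,876.00.
Subtracting fixed costs: EBIT = R$25,692,876.00 − R$11,658,900 = R$14,033,976.00.
Degree of operating leverage = R$25,692,876.00 / R$14,033,976.00 = 1.8308.
Operating income changes by 1.8308 × -21.6% = -39.5%.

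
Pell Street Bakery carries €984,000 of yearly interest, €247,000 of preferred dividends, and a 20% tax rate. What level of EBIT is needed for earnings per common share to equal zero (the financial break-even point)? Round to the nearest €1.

Preferred dividends are paid after tax, so their pre-tax equivalent is €247,000 ÷ (1 − 0.20) = €308,750.00.
Financial break-even EBIT = interest + D_p ÷ (1 − t) = €984,000 + €308,750.00 = €1,292,750.00.

€1,292,750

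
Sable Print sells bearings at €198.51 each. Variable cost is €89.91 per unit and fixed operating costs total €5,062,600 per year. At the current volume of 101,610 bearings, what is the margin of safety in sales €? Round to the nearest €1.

€10,916,672

Unit CM = price − variable cost = €198.51 − €89.91 = €108.60. Break-even units = €5,062,600 ÷ €108.60 = 46,616.94; break-even revenue = 46,616.94 × €198.51 = €9,253,929.34.
Actual sales revenue = 101,610 × €198.51 = €20,170,601.10.
Margin of safety = €20,170,601.10 − €9,253,929.34 = €10,916,672.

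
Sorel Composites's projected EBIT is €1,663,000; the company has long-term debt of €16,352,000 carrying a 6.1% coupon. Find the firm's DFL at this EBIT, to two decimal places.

2.50

Annual interest charges come to €997,472.00.
Degree of financial leverage = EBIT / (EBIT − interest) = €1,663,000 / €665,528.00 = 2.4988.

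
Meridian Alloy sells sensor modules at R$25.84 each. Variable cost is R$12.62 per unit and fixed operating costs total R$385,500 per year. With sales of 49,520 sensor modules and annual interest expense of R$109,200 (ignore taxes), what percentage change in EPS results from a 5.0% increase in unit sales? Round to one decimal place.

At 49,520 units, contribution = 49,520 × R$13.22 = R$654,654.40.
Subtracting fixed costs: EBIT = R$654,654.40 − R$385,500 = R$269,154.40.
Interest = R$109,200.00, so EBIT − I = R$159,954.40.
Degree of combined leverage = contribution ÷ (EBIT − I) = R$654,654.40 ÷ R$159,954.40 = 4.0928.
%ΔEPS = DCL × %ΔSales = 4.0928 × +5.0% = +20.5%.

+20.5%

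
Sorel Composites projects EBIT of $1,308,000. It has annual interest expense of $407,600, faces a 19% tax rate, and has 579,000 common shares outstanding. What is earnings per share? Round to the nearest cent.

$1.26

Interest = $407,600.00, so EBT = $1,308,000 − $407,600.00 = $900,400.00.
After tax at 19%: net income = $900,400.00 × 0.81 = $729,324.00.
Per share: $729,324.00 / 579,000 shares = $1.26.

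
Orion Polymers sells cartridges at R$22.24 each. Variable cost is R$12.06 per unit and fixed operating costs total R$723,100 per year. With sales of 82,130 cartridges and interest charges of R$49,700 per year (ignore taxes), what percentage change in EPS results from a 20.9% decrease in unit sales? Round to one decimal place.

-276.1%

At 82,130 units, contribution = 82,130 × R$10.18 = R$836,083.40.
Subtracting fixed costs: EBIT = R$836,083.40 − R$723,100 = R$112,983.40.
Interest = R$49,700.00, so EBIT − I = R$63,283.40.
Degree of combined leverage = contribution ÷ (EBIT − I) = R$836,083.40 ÷ R$63,283.40 = 13.2117.
EPS therefore changes by 13.2117 × (-20.9%) = -276.1%.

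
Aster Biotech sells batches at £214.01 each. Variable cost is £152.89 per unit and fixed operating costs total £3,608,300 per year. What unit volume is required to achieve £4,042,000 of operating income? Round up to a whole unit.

Contribution margin per unit = £214.01 − £152.89 = £61.12.
Need Q such that Q × £61.12 − £3,608,300 = £4,042,000, i.e. Q = £7,650,300 / £61.12 = 125,168.52 → 125,169.

125,169 batches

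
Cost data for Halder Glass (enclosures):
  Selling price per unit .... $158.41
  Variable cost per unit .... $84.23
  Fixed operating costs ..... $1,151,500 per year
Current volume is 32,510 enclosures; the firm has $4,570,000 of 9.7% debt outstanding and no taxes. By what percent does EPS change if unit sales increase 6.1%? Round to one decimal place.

Total contribution margin = 32,510 × $74.18 = $2,411,591.80.
Subtracting fixed costs: EBIT = $2,411,591.80 − $1,151,500 = $1,260,091.80.
After interest of $443,290.00, pre-tax earnings = $816,801.80.
DCL = total CM / (EBIT − I) = $2,411,591.80 / $816,801.80 = 2.9525.
%ΔEPS = DCL × %ΔSales = 2.9525 × +6.1% = +18.0%.

+18.0%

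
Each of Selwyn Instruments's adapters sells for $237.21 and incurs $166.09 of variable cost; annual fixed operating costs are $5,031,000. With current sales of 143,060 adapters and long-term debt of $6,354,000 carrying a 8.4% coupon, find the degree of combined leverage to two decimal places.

Contribution at this volume is 143,060 × $71.12 = $10,174,427.20.
Subtracting fixed costs: EBIT = $10,174,427.20 − $5,031,000 = $5,143,427.20. Interest = $533,736.00.
DOL = $10,174,427.20 ÷ $5,143,427.20 = 1.9781; DFL = $5,143,427.20 ÷ $4,609,691.20 = 1.1158.
DCL = DOL × DFL = 1.9781 × 1.1158 = 2.2072.

2.21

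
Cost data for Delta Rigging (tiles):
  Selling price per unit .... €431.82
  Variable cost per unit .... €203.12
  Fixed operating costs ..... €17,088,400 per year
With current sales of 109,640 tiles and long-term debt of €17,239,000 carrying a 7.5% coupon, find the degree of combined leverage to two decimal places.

At 109,640 units, contribution = 109,640 × €228.70 = €25,074,668.00.
EBIT = €25,074,668.00 − €17,088,400 = €7,986,268.00. Interest = €1,292,925.00.
DOL = €25,074,668.00 ÷ €7,986,268.00 = 3.1397; DFL = €7,986,268.00 ÷ €6,693,343.00 = 1.1932.
Combined leverage = 3.1397 × 1.1932 = 3.7463.

3.75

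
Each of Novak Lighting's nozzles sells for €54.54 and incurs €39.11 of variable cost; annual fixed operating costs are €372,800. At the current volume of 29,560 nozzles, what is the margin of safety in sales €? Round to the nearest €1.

€294,476

Each unit contributes €54.54 − €39.11 = €15.43. Break-even units = €372,800 ÷ €15.43 = 24,160.73; break-even revenue = 24,160.73 × €54.54 = €1,317,725.99.
Actual sales revenue = 29,560 × €54.54 = €1,612,202.40.
Margin of safety = €1,612,202.40 − €1,317,725.99 = €294,476.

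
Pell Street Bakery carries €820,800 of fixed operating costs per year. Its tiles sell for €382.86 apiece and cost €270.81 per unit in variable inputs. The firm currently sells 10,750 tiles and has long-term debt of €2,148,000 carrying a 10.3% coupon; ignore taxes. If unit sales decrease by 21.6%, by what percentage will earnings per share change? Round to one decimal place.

-160.1%

At 10,750 units, contribution = 10,750 × €112.05 = €1,204,537.50.
Operating income = contribution − fixed costs = €1,204,537.50 − €820,800 = €383,737.50.
Interest = €221,244.00, so EBIT − I = €162,493.50.
Degree of combined leverage = contribution ÷ (EBIT − I) = €1,204,537.50 ÷ €162,493.50 = 7.4128.
EPS therefore changes by 7.4128 × (-21.6%) = -160.1%.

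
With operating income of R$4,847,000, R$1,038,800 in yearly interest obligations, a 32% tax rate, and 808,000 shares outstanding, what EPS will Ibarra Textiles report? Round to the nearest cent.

R$3.20

Interest = R$1,038,800.00, so EBT = R$4,847,000 − R$1,038,800.00 = R$3,808,200.00.
After tax at 32%: net income = R$3,808,200.00 × 0.68 = R$2,589,576.00.
Per share: R$2,589,576.00 / 808,000 shares = R$3.20.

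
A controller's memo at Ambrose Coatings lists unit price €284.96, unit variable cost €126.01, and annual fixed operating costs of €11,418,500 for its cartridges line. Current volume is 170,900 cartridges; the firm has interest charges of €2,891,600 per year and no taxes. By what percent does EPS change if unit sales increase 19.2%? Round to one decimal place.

+40.6%

Total contribution margin = 170,900 × €158.95 = €27,164,555.00.
EBIT = €27,164,555.00 − €11,418,500 = €15,746,055.00.
Interest = €2,891,600.00, so EBIT − I = €12,854,455.00.
DCL = total CM / (EBIT − I) = €27,164,555.00 / €12,854,455.00 = 2.1132.
%ΔEPS = DCL × %ΔSales = 2.1132 × +19.2% = +40.6%.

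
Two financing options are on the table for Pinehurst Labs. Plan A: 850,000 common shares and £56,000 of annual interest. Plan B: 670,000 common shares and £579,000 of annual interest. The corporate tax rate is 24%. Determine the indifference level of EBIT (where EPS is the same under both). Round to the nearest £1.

Set EPS_A = EPS_B: (EBIT − £56,000)(1 − 0.24) ÷ 850,000 = (EBIT − £579,000)(1 − 0.24) ÷ 670,000.
Cancelling (1 − t) and cross-multiplying: 670,000·(EBIT − 56,000) = 850,000·(EBIT − 579,000).
EBIT × (850,000 − 670,000) = 579,000 × 850,000 − 56,000 × 670,000 = 454,630,000,000, so EBIT = 454,630,000,000 ÷ 180,000 = 2,525,722.22.

£2,525,722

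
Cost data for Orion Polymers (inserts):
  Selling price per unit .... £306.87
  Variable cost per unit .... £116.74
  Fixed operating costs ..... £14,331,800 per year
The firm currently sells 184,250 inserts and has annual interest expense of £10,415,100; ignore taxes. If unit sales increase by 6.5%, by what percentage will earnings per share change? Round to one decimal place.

+22.1%

Contribution at this volume is 184,250 × £190.13 = £35,031,452.50.
EBIT = £35,031,452.50 − £14,331,800 = £20,699,652.50.
Interest = £10,415,100.00, so EBIT − I = £10,284,552.50.
Degree of combined leverage = contribution ÷ (EBIT − I) = £35,031,452.50 ÷ £10,284,552.50 = 3.4062.
%ΔEPS = DCL × %ΔSales = 3.4062 × +6.5% = +22.1%.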